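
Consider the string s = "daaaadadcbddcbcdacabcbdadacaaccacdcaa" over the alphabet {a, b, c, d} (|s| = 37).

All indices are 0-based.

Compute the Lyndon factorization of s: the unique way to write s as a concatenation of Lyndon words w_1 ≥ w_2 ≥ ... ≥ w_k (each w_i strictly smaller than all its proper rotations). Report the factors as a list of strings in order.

["d", "aaaadadcbddcbcdacabcbdadacaaccacdc", "a", "a"]

emit factor 1: 'd' (i=0, period=1)
emit factor 2: 'aaaadadcbddcbcdacabcbdadacaaccacdc' (i=1, period=34)
emit factor 3: 'a' (i=35, period=1)
emit factor 4: 'a' (i=36, period=1)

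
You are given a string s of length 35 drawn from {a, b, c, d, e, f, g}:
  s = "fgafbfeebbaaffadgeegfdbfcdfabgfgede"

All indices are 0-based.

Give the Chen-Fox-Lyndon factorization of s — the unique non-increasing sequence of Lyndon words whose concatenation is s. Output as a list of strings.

["fg", "afbfeebb", "aaffadgeegfdbfcdfabgfgede"]

emit factor 1: 'fg' (i=0, period=2)
emit factor 2: 'afbfeebb' (i=2, period=8)
emit factor 3: 'aaffadgeegfdbfcdfabgfgede' (i=10, period=25)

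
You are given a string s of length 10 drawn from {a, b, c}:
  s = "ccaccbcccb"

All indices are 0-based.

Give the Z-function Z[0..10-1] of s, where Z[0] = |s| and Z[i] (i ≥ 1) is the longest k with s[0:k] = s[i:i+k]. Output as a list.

Z[0]=10
i=1: i≥r, start 0; Z[1]=1 scan→box=[1,2)
i=2: i≥r, start 0; Z[2]=0
i=3: i≥r, start 0; Z[3]=2 scan→box=[3,5)
i=4: min(r-i=1, Z[1]=1)=1; Z[4]=1
i=5: i≥r, start 0; Z[5]=0
i=6: i≥r, start 0; Z[6]=2 scan→box=[6,8)
i=7: min(r-i=1, Z[1]=1)=1; Z[7]=2 scan→box=[7,9)
i=8: min(r-i=1, Z[1]=1)=1; Z[8]=1
i=9: i≥r, start 0; Z[9]=0

[10, 1, 0, 2, 1, 0, 2, 2, 1, 0]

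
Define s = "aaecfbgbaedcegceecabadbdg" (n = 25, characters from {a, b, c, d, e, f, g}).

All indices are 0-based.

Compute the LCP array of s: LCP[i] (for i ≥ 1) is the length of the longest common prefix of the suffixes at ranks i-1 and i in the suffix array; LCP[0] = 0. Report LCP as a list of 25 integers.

rank | idx | suffix
   0 |   0 | aaecfbgbaedcegceecabadbdg
   1 |  18 | abadbdg
   2 |  20 | adbdg
   3 |   1 | aecfbgbaedcegceecabadbdg
   4 |   8 | aedcegceecabadbdg
   5 |  19 | badbdg
   6 |   7 | baedcegceecabadbdg
   7 |  22 | bdg
   8 |   5 | bgbaedcegceecabadbdg
   9 |  17 | cabadbdg
  10 |  14 | ceecabadbdg
  11 |  11 | cegceecabadbdg
  12 |   3 | cfbgbaedcegceecabadbdg
  13 |  21 | dbdg
  14 |  10 | dcegceecabadbdg
  15 |  23 | dg
  16 |  16 | ecabadbdg
  17 |   2 | ecfbgbaedcegceecabadbdg
  18 |   9 | edcegceecabadbdg
  19 |  15 | eecabadbdg
  20 |  12 | egceecabadbdg
  21 |   4 | fbgbaedcegceecabadbdg
  22 |  24 | g
  23 |   6 | gbaedcegceecabadbdg
  24 |  13 | gceecabadbdg

SA = [0, 18, 20, 1, 8, 19, 7, 22, 5, 17, 14, 11, 3, 21, 10, 23, 16, 2, 9, 15, 12, 4, 24, 6, 13]
i: (SA[i-1],SA[i]) lcp shared
  1: (0,18) 1 'a'
  2: (18,20) 1 'a'
  3: (20,1) 1 'a'
  4: (1,8) 2 'ae'
  5: (8,19) 0 ''
  6: (19,7) 2 'ba'
  7: (7,22) 1 'b'
  8: (22,5) 1 'b'
  9: (5,17) 0 ''
  10: (17,14) 1 'c'
  11: (14,11) 2 'ce'
  12: (11,3) 1 'c'
  13: (3,21) 0 ''
  14: (21,10) 1 'd'
  15: (10,23) 1 'd'
  16: (23,16) 0 ''
  17: (16,2) 2 'ec'
  18: (2,9) 1 'e'
  19: (9,15) 1 'e'
  20: (15,12) 1 'e'
  21: (12,4) 0 ''
  22: (4,24) 0 ''
  23: (24,6) 1 'g'
  24: (6,13) 1 'g'

[0, 1, 1, 1, 2, 0, 2, 1, 1, 0, 1, 2, 1, 0, 1, 1, 0, 2, 1, 1, 1, 0, 0, 1, 1]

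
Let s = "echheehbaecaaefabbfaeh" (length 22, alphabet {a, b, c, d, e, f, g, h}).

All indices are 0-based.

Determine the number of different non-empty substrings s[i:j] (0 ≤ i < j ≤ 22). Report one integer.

rank | idx | suffix
   0 |  11 | aaefabbfaeh
   1 |  15 | abbfaeh
   2 |   8 | aecaaefabbfaeh
   3 |  12 | aefabbfaeh
   4 |  19 | aeh
   5 |   7 | baecaaefabbfaeh
   6 |  16 | bbfaeh
   7 |  17 | bfaeh
   8 |  10 | caaefabbfaeh
   9 |   1 | chheehbaecaaefabbfaeh
  10 |   9 | ecaaefabbfaeh
  11 |   0 | echheehbaecaaefabbfaeh
  12 |   4 | eehbaecaaefabbfaeh
  13 |  13 | efabbfaeh
  14 |  20 | eh
  15 |   5 | ehbaecaaefabbfaeh
  16 |  14 | fabbfaeh
  17 |  18 | faeh
  18 |  21 | h
  19 |   6 | hbaecaaefabbfaeh
  20 |   3 | heehbaecaaefabbfaeh
  21 |   2 | hheehbaecaaefabbfaeh

SA = [11, 15, 8, 12, 19, 7, 16, 17, 10, 1, 9, 0, 4, 13, 20, 5, 14, 18, 21, 6, 3, 2]
[i] adj suffixes → lcp
  [1] 11/15 → 1 ('a')
  [2] 15/8 → 1 ('a')
  [3] 8/12 → 2 ('ae')
  [4] 12/19 → 2 ('ae')
  [5] 19/7 → 0 ('')
  [6] 7/16 → 1 ('b')
  [7] 16/17 → 1 ('b')
  [8] 17/10 → 0 ('')
  [9] 10/1 → 1 ('c')
  [10] 1/9 → 0 ('')
  [11] 9/0 → 2 ('ec')
  [12] 0/4 → 1 ('e')
  [13] 4/13 → 1 ('e')
  [14] 13/20 → 1 ('e')
  [15] 20/5 → 2 ('eh')
  [16] 5/14 → 0 ('')
  [17] 14/18 → 2 ('fa')
  [18] 18/21 → 0 ('')
  [19] 21/6 → 1 ('h')
  [20] 6/3 → 1 ('h')
  [21] 3/2 → 1 ('h')

n(n+1)/2 = 22·23/2 = 253
Σ LCP = 0 + 1 + 1 + 2 + 2 + 0 + 1 + 1 + 0 + 1 + 0 + 2 + 1 + 1 + 1 + 2 + 0 + 2 + 0 + 1 + 1 + 1 = 21
distinct = 253 − 21 = 232

232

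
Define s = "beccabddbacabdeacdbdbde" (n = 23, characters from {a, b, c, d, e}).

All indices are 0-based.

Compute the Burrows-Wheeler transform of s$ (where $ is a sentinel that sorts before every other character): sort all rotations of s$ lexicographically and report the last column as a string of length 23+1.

rank  rotation                  last
    0  $beccabddbacabdeacdbdbde  e
    1  abddbacabdeacdbdbde$becc  c
    2  abdeacdbdbde$beccabddbac  c
    3  acabdeacdbdbde$beccabddb  b
    4  acdbdbde$beccabddbacabde  e
    5  bacabdeacdbdbde$beccabdd  d
    6  bdbde$beccabddbacabdeacd  d
    7  bddbacabdeacdbdbde$becca  a
    8  bde$beccabddbacabdeacdbd  d
    9  bdeacdbdbde$beccabddbaca  a
   10  beccabddbacabdeacdbdbde$  $
   11  cabddbacabdeacdbdbde$bec  c
   12  cabdeacdbdbde$beccabddba  a
   13  ccabddbacabdeacdbdbde$be  e
   14  cdbdbde$beccabddbacabdea  a
   15  dbacabdeacdbdbde$beccabd  d
   16  dbdbde$beccabddbacabdeac  c
   17  dbde$beccabddbacabdeacdb  b
   18  ddbacabdeacdbdbde$beccab  b
   19  de$beccabddbacabdeacdbdb  b
   20  deacdbdbde$beccabddbacab  b
   21  e$beccabddbacabdeacdbdbd  d
   22  eacdbdbde$beccabddbacabd  d
   23  eccabddbacabdeacdbdbde$b  b

eccbeddada$caeadcbbbbddb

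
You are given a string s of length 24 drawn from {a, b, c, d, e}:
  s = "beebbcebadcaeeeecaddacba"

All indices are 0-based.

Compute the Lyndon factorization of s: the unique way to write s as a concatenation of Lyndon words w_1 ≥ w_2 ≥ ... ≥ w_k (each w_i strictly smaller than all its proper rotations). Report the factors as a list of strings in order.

emit factor 1: 'bee' (i=0, period=3)
emit factor 2: 'bbce' (i=3, period=4)
emit factor 3: 'b' (i=7, period=1)
emit factor 4: 'adcaeeeecadd' (i=8, period=12)
emit factor 5: 'acb' (i=20, period=3)
emit factor 6: 'a' (i=23, period=1)

["bee", "bbce", "b", "adcaeeeecadd", "acb", "a"]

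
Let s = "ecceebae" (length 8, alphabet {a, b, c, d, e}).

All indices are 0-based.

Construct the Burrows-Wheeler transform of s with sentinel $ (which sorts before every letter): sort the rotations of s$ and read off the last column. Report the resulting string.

rank  rotation   last
    0  $ecceebae  e
    1  ae$ecceeb  b
    2  bae$eccee  e
    3  cceebae$e  e
    4  ceebae$ec  c
    5  e$ecceeba  a
    6  ebae$ecce  e
    7  ecceebae$  $
    8  eebae$ecc  c

ebeecae$c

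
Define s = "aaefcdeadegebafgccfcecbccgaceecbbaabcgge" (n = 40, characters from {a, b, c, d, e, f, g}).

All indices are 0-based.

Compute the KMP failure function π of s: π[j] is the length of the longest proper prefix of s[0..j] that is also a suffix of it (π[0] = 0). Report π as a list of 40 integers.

[0, 1, 0, 0, 0, 0, 0, 1, 0, 0, 0, 0, 0, 1, 0, 0, 0, 0, 0, 0, 0, 0, 0, 0, 0, 0, 1, 0, 0, 0, 0, 0, 0, 1, 2, 0, 0, 0, 0, 0]

π[0] = 0
j=1 s[j]='a': π[1]=1 (border 'a')
j=2 s[j]='e': k: 1→0; π[2]=0 (border '')
j=3 s[j]='f': π[3]=0 (border '')
j=4 s[j]='c': π[4]=0 (border '')
j=5 s[j]='d': π[5]=0 (border '')
j=6 s[j]='e': π[6]=0 (border '')
j=7 s[j]='a': π[7]=1 (border 'a')
j=8 s[j]='d': k: 1→0; π[8]=0 (border '')
j=9 s[j]='e': π[9]=0 (border '')
j=10 s[j]='g': π[10]=0 (border '')
j=11 s[j]='e': π[11]=0 (border '')
j=12 s[j]='b': π[12]=0 (border '')
j=13 s[j]='a': π[13]=1 (border 'a')
j=14 s[j]='f': k: 1→0; π[14]=0 (border '')
j=15 s[j]='g': π[15]=0 (border '')
j=16 s[j]='c': π[16]=0 (border '')
j=17 s[j]='c': π[17]=0 (border '')
j=18 s[j]='f': π[18]=0 (border '')
j=19 s[j]='c': π[19]=0 (border '')
j=20 s[j]='e': π[20]=0 (border '')
j=21 s[j]='c': π[21]=0 (border '')
j=22 s[j]='b': π[22]=0 (border '')
j=23 s[j]='c': π[23]=0 (border '')
j=24 s[j]='c': π[24]=0 (border '')
j=25 s[j]='g': π[25]=0 (border '')
j=26 s[j]='a': π[26]=1 (border 'a')
j=27 s[j]='c': k: 1→0; π[27]=0 (border '')
j=28 s[j]='e': π[28]=0 (border '')
j=29 s[j]='e': π[29]=0 (border '')
j=30 s[j]='c': π[30]=0 (border '')
j=31 s[j]='b': π[31]=0 (border '')
j=32 s[j]='b': π[32]=0 (border '')
j=33 s[j]='a': π[33]=1 (border 'a')
j=34 s[j]='a': π[34]=2 (border 'aa')
j=35 s[j]='b': k: 2→1→0; π[35]=0 (border '')
j=36 s[j]='c': π[36]=0 (border '')
j=37 s[j]='g': π[37]=0 (border '')
j=38 s[j]='g': π[38]=0 (border '')
j=39 s[j]='e': π[39]=0 (border '')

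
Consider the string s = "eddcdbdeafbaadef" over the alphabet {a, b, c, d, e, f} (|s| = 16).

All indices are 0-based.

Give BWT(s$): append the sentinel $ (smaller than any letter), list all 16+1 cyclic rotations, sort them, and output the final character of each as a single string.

rank  rotation           last
    0  $eddcdbdeafbaadef  f
    1  aadef$eddcdbdeafb  b
    2  adef$eddcdbdeafba  a
    3  afbaadef$eddcdbde  e
    4  baadef$eddcdbdeaf  f
    5  bdeafbaadef$eddcd  d
    6  cdbdeafbaadef$edd  d
    7  dbdeafbaadef$eddc  c
    8  dcdbdeafbaadef$ed  d
    9  ddcdbdeafbaadef$e  e
   10  deafbaadef$eddcdb  b
   11  def$eddcdbdeafbaa  a
   12  eafbaadef$eddcdbd  d
   13  eddcdbdeafbaadef$  $
   14  ef$eddcdbdeafbaad  d
   15  f$eddcdbdeafbaade  e
   16  fbaadef$eddcdbdea  a

fbaefddcdebad$dea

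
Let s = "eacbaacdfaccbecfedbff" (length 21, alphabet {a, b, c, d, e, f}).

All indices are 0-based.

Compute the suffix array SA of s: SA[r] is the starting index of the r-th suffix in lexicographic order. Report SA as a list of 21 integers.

rank→(start, suffix):
  0 → (4, 'aacdfaccbecfedbff')
  1 → (1, 'acbaacdfaccbecfedbff')
  2 → (9, 'accbecfedbff')
  3 → (5, 'acdfaccbecfedbff')
  4 → (3, 'baacdfaccbecfedbff')
  5 → (12, 'becfedbff')
  6 → (18, 'bff')
  7 → (2, 'cbaacdfaccbecfedbff')
  8 → (11, 'cbecfedbff')
  9 → (10, 'ccbecfedbff')
  10 → (6, 'cdfaccbecfedbff')
  11 → (14, 'cfedbff')
  12 → (17, 'dbff')
  13 → (7, 'dfaccbecfedbff')
  14 → (0, 'eacbaacdfaccbecfedbff')
  15 → (13, 'ecfedbff')
  16 → (16, 'edbff')
  17 → (20, 'f')
  18 → (8, 'faccbecfedbff')
  19 → (15, 'fedbff')
  20 → (19, 'ff')

[4, 1, 9, 5, 3, 12, 18, 2, 11, 10, 6, 14, 17, 7, 0, 13, 16, 20, 8, 15, 19]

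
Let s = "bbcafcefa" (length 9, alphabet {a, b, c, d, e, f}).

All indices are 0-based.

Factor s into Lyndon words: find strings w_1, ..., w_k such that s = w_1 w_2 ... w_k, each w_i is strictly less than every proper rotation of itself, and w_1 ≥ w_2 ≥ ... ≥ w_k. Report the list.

["bbc", "afcef", "a"]

emit factor 1: 'bbc' (i=0, period=3)
emit factor 2: 'afcef' (i=3, period=5)
emit factor 3: 'a' (i=8, period=1)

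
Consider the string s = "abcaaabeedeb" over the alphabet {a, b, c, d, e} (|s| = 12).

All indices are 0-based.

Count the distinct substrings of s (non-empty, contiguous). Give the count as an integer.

69

sorted suffixes:
  #0 SA[0]=3  'aaabeedeb'
  #1 SA[1]=4  'aabeedeb'
  #2 SA[2]=0  'abcaaabeedeb'
  #3 SA[3]=5  'abeedeb'
  #4 SA[4]=11  'b'
  #5 SA[5]=1  'bcaaabeedeb'
  #6 SA[6]=6  'beedeb'
  #7 SA[7]=2  'caaabeedeb'
  #8 SA[8]=9  'deb'
  #9 SA[9]=10  'eb'
  #10 SA[10]=8  'edeb'
  #11 SA[11]=7  'eedeb'

SA = [3, 4, 0, 5, 11, 1, 6, 2, 9, 10, 8, 7]
i: (SA[i-1],SA[i]) lcp shared
  1: (3,4) 2 'aa'
  2: (4,0) 1 'a'
  3: (0,5) 2 'ab'
  4: (5,11) 0 ''
  5: (11,1) 1 'b'
  6: (1,6) 1 'b'
  7: (6,2) 0 ''
  8: (2,9) 0 ''
  9: (9,10) 0 ''
  10: (10,8) 1 'e'
  11: (8,7) 1 'e'

n(n+1)/2 = 12·13/2 = 78
Σ LCP = 0 + 2 + 1 + 2 + 0 + 1 + 1 + 0 + 0 + 0 + 1 + 1 = 9
distinct = 78 − 9 = 69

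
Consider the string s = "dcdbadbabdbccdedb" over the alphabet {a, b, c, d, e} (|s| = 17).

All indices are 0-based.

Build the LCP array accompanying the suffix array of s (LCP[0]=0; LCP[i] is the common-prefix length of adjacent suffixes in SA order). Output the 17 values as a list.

[0, 1, 0, 1, 2, 1, 1, 0, 1, 2, 0, 2, 3, 2, 1, 1, 0]

sorted suffixes:
  #0 SA[0]=7  'abdbccdedb'
  #1 SA[1]=4  'adbabdbccdedb'
  #2 SA[2]=16  'b'
  #3 SA[3]=6  'babdbccdedb'
  #4 SA[4]=3  'badbabdbccdedb'
  #5 SA[5]=10  'bccdedb'
  #6 SA[6]=8  'bdbccdedb'
  #7 SA[7]=11  'ccdedb'
  #8 SA[8]=1  'cdbadbabdbccdedb'
  #9 SA[9]=12  'cdedb'
  #10 SA[10]=15  'db'
  #11 SA[11]=5  'dbabdbccdedb'
  #12 SA[12]=2  'dbadbabdbccdedb'
  #13 SA[13]=9  'dbccdedb'
  #14 SA[14]=0  'dcdbadbabdbccdedb'
  #15 SA[15]=13  'dedb'
  #16 SA[16]=14  'edb'

SA = [7, 4, 16, 6, 3, 10, 8, 11, 1, 12, 15, 5, 2, 9, 0, 13, 14]
[i] adj suffixes → lcp
  [1] 7/4 → 1 ('a')
  [2] 4/16 → 0 ('')
  [3] 16/6 → 1 ('b')
  [4] 6/3 → 2 ('ba')
  [5] 3/10 → 1 ('b')
  [6] 10/8 → 1 ('b')
  [7] 8/11 → 0 ('')
  [8] 11/1 → 1 ('c')
  [9] 1/12 → 2 ('cd')
  [10] 12/15 → 0 ('')
  [11] 15/5 → 2 ('db')
  [12] 5/2 → 3 ('dba')
  [13] 2/9 → 2 ('db')
  [14] 9/0 → 1 ('d')
  [15] 0/13 → 1 ('d')
  [16] 13/14 → 0 ('')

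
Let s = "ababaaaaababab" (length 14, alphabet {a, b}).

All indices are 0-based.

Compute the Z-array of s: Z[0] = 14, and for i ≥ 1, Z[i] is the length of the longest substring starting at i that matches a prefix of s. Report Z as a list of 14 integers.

Z[0]=14
i=1: i≥r, start 0; Z[1]=0
i=2: i≥r, start 0; Z[2]=3 scan→box=[2,5)
i=3: min(r-i=2, Z[1]=0)=0; Z[3]=0
i=4: min(r-i=1, Z[2]=3)=1; Z[4]=1
i=5: i≥r, start 0; Z[5]=1 scan→box=[5,6)
i=6: i≥r, start 0; Z[6]=1 scan→box=[6,7)
i=7: i≥r, start 0; Z[7]=1 scan→box=[7,8)
i=8: i≥r, start 0; Z[8]=5 scan→box=[8,13)
i=9: min(r-i=4, Z[1]=0)=0; Z[9]=0
i=10: min(r-i=3, Z[2]=3)=3; Z[10]=4 scan→box=[10,14)
i=11: min(r-i=3, Z[1]=0)=0; Z[11]=0
i=12: min(r-i=2, Z[2]=3)=2; Z[12]=2
i=13: min(r-i=1, Z[3]=0)=0; Z[13]=0

[14, 0, 3, 0, 1, 1, 1, 1, 5, 0, 4, 0, 2, 0]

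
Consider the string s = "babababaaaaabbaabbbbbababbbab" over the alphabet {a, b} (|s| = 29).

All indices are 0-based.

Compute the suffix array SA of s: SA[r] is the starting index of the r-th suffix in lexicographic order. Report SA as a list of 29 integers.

[7, 8, 9, 10, 14, 27, 5, 3, 1, 21, 11, 23, 15, 28, 6, 13, 26, 4, 2, 0, 20, 22, 12, 25, 19, 24, 18, 17, 16]

sorted suffixes:
  #0 SA[0]=7  'aaaaabbaabbbbbababbbab'
  #1 SA[1]=8  'aaaabbaabbbbbababbbab'
  #2 SA[2]=9  'aaabbaabbbbbababbbab'
  #3 SA[3]=10  'aabbaabbbbbababbbab'
  #4 SA[4]=14  'aabbbbbababbbab'
  #5 SA[5]=27  'ab'
  #6 SA[6]=5  'abaaaaabbaabbbbbababbbab'
  #7 SA[7]=3  'ababaaaaabbaabbbbbababbbab'
  #8 SA[8]=1  'abababaaaaabbaabbbbbababbbab'
  #9 SA[9]=21  'ababbbab'
  #10 SA[10]=11  'abbaabbbbbababbbab'
  #11 SA[11]=23  'abbbab'
  #12 SA[12]=15  'abbbbbababbbab'
  #13 SA[13]=28  'b'
  #14 SA[14]=6  'baaaaabbaabbbbbababbbab'
  #15 SA[15]=13  'baabbbbbababbbab'
  #16 SA[16]=26  'bab'
  #17 SA[17]=4  'babaaaaabbaabbbbbababbbab'
  #18 SA[18]=2  'bababaaaaabbaabbbbbababbbab'
  #19 SA[19]=0  'babababaaaaabbaabbbbbababbbab'
  #20 SA[20]=20  'bababbbab'
  #21 SA[21]=22  'babbbab'
  #22 SA[22]=12  'bbaabbbbbababbbab'
  #23 SA[23]=25  'bbab'
  #24 SA[24]=19  'bbababbbab'
  #25 SA[25]=24  'bbbab'
  #26 SA[26]=18  'bbbababbbab'
  #27 SA[27]=17  'bbbbababbbab'
  #28 SA[28]=16  'bbbbbababbbab'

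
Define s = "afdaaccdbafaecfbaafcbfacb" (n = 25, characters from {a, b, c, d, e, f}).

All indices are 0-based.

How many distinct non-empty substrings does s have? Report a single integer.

rank | idx | suffix
   0 |   3 | aaccdbafaecfbaafcbfacb
   1 |  16 | aafcbfacb
   2 |  22 | acb
   3 |   4 | accdbafaecfbaafcbfacb
   4 |  11 | aecfbaafcbfacb
   5 |   9 | afaecfbaafcbfacb
   6 |  17 | afcbfacb
   7 |   0 | afdaaccdbafaecfbaafcbfacb
   8 |  24 | b
   9 |  15 | baafcbfacb
  10 |   8 | bafaecfbaafcbfacb
  11 |  20 | bfacb
  12 |  23 | cb
  13 |  19 | cbfacb
  14 |   5 | ccdbafaecfbaafcbfacb
  15 |   6 | cdbafaecfbaafcbfacb
  16 |  13 | cfbaafcbfacb
  17 |   2 | daaccdbafaecfbaafcbfacb
  18 |   7 | dbafaecfbaafcbfacb
  19 |  12 | ecfbaafcbfacb
  20 |  21 | facb
  21 |  10 | faecfbaafcbfacb
  22 |  14 | fbaafcbfacb
  23 |  18 | fcbfacb
  24 |   1 | fdaaccdbafaecfbaafcbfacb

SA = [3, 16, 22, 4, 11, 9, 17, 0, 24, 15, 8, 20, 23, 19, 5, 6, 13, 2, 7, 12, 21, 10, 14, 18, 1]
i: (SA[i-1],SA[i]) lcp shared
  1: (3,16) 2 'aa'
  2: (16,22) 1 'a'
  3: (22,4) 2 'ac'
  4: (4,11) 1 'a'
  5: (11,9) 1 'a'
  6: (9,17) 2 'af'
  7: (17,0) 2 'af'
  8: (0,24) 0 ''
  9: (24,15) 1 'b'
  10: (15,8) 2 'ba'
  11: (8,20) 1 'b'
  12: (20,23) 0 ''
  13: (23,19) 2 'cb'
  14: (19,5) 1 'c'
  15: (5,6) 1 'c'
  16: (6,13) 1 'c'
  17: (13,2) 0 ''
  18: (2,7) 1 'd'
  19: (7,12) 0 ''
  20: (12,21) 0 ''
  21: (21,10) 2 'fa'
  22: (10,14) 1 'f'
  23: (14,18) 1 'f'
  24: (18,1) 1 'f'

n(n+1)/2 = 25·26/2 = 325
Σ LCP = 0 + 2 + 1 + 2 + 1 + 1 + 2 + 2 + 0 + 1 + 2 + 1 + 0 + 2 + 1 + 1 + 1 + 0 + 1 + 0 + 0 + 2 + 1 + 1 + 1 = 26
distinct = 325 − 26 = 299

299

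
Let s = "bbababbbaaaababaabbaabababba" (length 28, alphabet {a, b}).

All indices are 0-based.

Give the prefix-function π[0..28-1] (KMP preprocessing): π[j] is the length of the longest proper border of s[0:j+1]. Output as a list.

π[0] = 0
j=1 s[j]='b': π[1]=1 (border 'b')
j=2 s[j]='a': k: 1→0; π[2]=0 (border '')
j=3 s[j]='b': π[3]=1 (border 'b')
j=4 s[j]='a': k: 1→0; π[4]=0 (border '')
j=5 s[j]='b': π[5]=1 (border 'b')
j=6 s[j]='b': π[6]=2 (border 'bb')
j=7 s[j]='b': k: 2→1; π[7]=2 (border 'bb')
j=8 s[j]='a': π[8]=3 (border 'bba')
j=9 s[j]='a': k: 3→0; π[9]=0 (border '')
j=10 s[j]='a': π[10]=0 (border '')
j=11 s[j]='a': π[11]=0 (border '')
j=12 s[j]='b': π[12]=1 (border 'b')
j=13 s[j]='a': k: 1→0; π[13]=0 (border '')
j=14 s[j]='b': π[14]=1 (border 'b')
j=15 s[j]='a': k: 1→0; π[15]=0 (border '')
j=16 s[j]='a': π[16]=0 (border '')
j=17 s[j]='b': π[17]=1 (border 'b')
j=18 s[j]='b': π[18]=2 (border 'bb')
j=19 s[j]='a': π[19]=3 (border 'bba')
j=20 s[j]='a': k: 3→0; π[20]=0 (border '')
j=21 s[j]='b': π[21]=1 (border 'b')
j=22 s[j]='a': k: 1→0; π[22]=0 (border '')
j=23 s[j]='b': π[23]=1 (border 'b')
j=24 s[j]='a': k: 1→0; π[24]=0 (border '')
j=25 s[j]='b': π[25]=1 (border 'b')
j=26 s[j]='b': π[26]=2 (border 'bb')
j=27 s[j]='a': π[27]=3 (border 'bba')

[0, 1, 0, 1, 0, 1, 2, 2, 3, 0, 0, 0, 1, 0, 1, 0, 0, 1, 2, 3, 0, 1, 0, 1, 0, 1, 2, 3]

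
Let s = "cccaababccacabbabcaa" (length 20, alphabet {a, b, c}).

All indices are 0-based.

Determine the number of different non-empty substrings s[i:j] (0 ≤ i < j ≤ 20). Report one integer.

rank→(start, suffix):
  0 → (19, 'a')
  1 → (18, 'aa')
  2 → (3, 'aababccacabbabcaa')
  3 → (4, 'ababccacabbabcaa')
  4 → (12, 'abbabcaa')
  5 → (15, 'abcaa')
  6 → (6, 'abccacabbabcaa')
  7 → (10, 'acabbabcaa')
  8 → (14, 'babcaa')
  9 → (5, 'babccacabbabcaa')
  10 → (13, 'bbabcaa')
  11 → (16, 'bcaa')
  12 → (7, 'bccacabbabcaa')
  13 → (17, 'caa')
  14 → (2, 'caababccacabbabcaa')
  15 → (11, 'cabbabcaa')
  16 → (9, 'cacabbabcaa')
  17 → (1, 'ccaababccacabbabcaa')
  18 → (8, 'ccacabbabcaa')
  19 → (0, 'cccaababccacabbabcaa')

SA = [19, 18, 3, 4, 12, 15, 6, 10, 14, 5, 13, 16, 7, 17, 2, 11, 9, 1, 8, 0]
[i] adj suffixes → lcp
  [1] 19/18 → 1 ('a')
  [2] 18/3 → 2 ('aa')
  [3] 3/4 → 1 ('a')
  [4] 4/12 → 2 ('ab')
  [5] 12/15 → 2 ('ab')
  [6] 15/6 → 3 ('abc')
  [7] 6/10 → 1 ('a')
  [8] 10/14 → 0 ('')
  [9] 14/5 → 4 ('babc')
  [10] 5/13 → 1 ('b')
  [11] 13/16 → 1 ('b')
  [12] 16/7 → 2 ('bc')
  [13] 7/17 → 0 ('')
  [14] 17/2 → 3 ('caa')
  [15] 2/11 → 2 ('ca')
  [16] 11/9 → 2 ('ca')
  [17] 9/1 → 1 ('c')
  [18] 1/8 → 3 ('cca')
  [19] 8/0 → 2 ('cc')

n(n+1)/2 = 20·21/2 = 210
Σ LCP = 0 + 1 + 2 + 1 + 2 + 2 + 3 + 1 + 0 + 4 + 1 + 1 + 2 + 0 + 3 + 2 + 2 + 1 + 3 + 2 = 33
distinct = 210 − 33 = 177

177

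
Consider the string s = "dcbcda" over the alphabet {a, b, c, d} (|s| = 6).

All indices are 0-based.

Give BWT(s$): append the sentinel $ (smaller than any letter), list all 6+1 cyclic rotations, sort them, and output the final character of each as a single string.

rank  rotation last
    0  $dcbcda  a
    1  a$dcbcd  d
    2  bcda$dc  c
    3  cbcda$d  d
    4  cda$dcb  b
    5  da$dcbc  c
    6  dcbcda$  $

adcdbc$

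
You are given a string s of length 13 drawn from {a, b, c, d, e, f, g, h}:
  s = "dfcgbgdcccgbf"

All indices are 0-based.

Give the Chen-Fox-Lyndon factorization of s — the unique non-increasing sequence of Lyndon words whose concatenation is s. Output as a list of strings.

emit factor 1: 'df' (i=0, period=2)
emit factor 2: 'cg' (i=2, period=2)
emit factor 3: 'bgdcccg' (i=4, period=7)
emit factor 4: 'bf' (i=11, period=2)

["df", "cg", "bgdcccg", "bf"]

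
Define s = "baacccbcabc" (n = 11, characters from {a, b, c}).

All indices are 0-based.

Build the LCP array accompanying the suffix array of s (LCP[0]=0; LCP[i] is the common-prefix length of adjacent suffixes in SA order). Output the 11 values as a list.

[0, 1, 1, 0, 1, 2, 0, 1, 1, 1, 2]

rank→(start, suffix):
  0 → (1, 'aacccbcabc')
  1 → (8, 'abc')
  2 → (2, 'acccbcabc')
  3 → (0, 'baacccbcabc')
  4 → (9, 'bc')
  5 → (6, 'bcabc')
  6 → (10, 'c')
  7 → (7, 'cabc')
  8 → (5, 'cbcabc')
  9 → (4, 'ccbcabc')
  10 → (3, 'cccbcabc')

SA = [1, 8, 2, 0, 9, 6, 10, 7, 5, 4, 3]
[i] adj suffixes → lcp
  [1] 1/8 → 1 ('a')
  [2] 8/2 → 1 ('a')
  [3] 2/0 → 0 ('')
  [4] 0/9 → 1 ('b')
  [5] 9/6 → 2 ('bc')
  [6] 6/10 → 0 ('')
  [7] 10/7 → 1 ('c')
  [8] 7/5 → 1 ('c')
  [9] 5/4 → 1 ('c')
  [10] 4/3 → 2 ('cc')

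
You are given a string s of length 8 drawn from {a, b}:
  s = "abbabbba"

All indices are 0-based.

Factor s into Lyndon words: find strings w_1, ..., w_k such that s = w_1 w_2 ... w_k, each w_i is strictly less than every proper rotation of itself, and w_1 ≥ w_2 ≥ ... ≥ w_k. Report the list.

["abbabbb", "a"]

emit factor 1: 'abbabbb' (i=0, period=7)
emit factor 2: 'a' (i=7, period=1)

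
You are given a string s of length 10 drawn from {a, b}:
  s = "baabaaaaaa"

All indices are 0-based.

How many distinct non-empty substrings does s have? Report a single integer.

34

rank | idx | suffix
   0 |   9 | a
   1 |   8 | aa
   2 |   7 | aaa
   3 |   6 | aaaa
   4 |   5 | aaaaa
   5 |   4 | aaaaaa
   6 |   1 | aabaaaaaa
   7 |   2 | abaaaaaa
   8 |   3 | baaaaaa
   9 |   0 | baabaaaaaa

SA = [9, 8, 7, 6, 5, 4, 1, 2, 3, 0]
rank  pair      lcp
   1  s[9:],s[8:]  1  'a'
   2  s[8:],s[7:]  2  'aa'
   3  s[7:],s[6:]  3  'aaa'
   4  s[6:],s[5:]  4  'aaaa'
   5  s[5:],s[4:]  5  'aaaaa'
   6  s[4:],s[1:]  2  'aa'
   7  s[1:],s[2:]  1  'a'
   8  s[2:],s[3:]  0  ''
   9  s[3:],s[0:]  3  'baa'

n(n+1)/2 = 10·11/2 = 55
Σ LCP = 0 + 1 + 2 + 3 + 4 + 5 + 2 + 1 + 0 + 3 = 21
distinct = 55 − 21 = 34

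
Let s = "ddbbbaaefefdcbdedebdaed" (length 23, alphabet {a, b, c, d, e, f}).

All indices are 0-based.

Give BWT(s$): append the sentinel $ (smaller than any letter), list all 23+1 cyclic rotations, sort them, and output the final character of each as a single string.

dbdabbdecdebdf$ebdadfaee

rank  rotation                  last
    0  $ddbbbaaefefdcbdedebdaed  d
    1  aaefefdcbdedebdaed$ddbbb  b
    2  aed$ddbbbaaefefdcbdedebd  d
    3  aefefdcbdedebdaed$ddbbba  a
    4  baaefefdcbdedebdaed$ddbb  b
    5  bbaaefefdcbdedebdaed$ddb  b
    6  bbbaaefefdcbdedebdaed$dd  d
    7  bdaed$ddbbbaaefefdcbdede  e
    8  bdedebdaed$ddbbbaaefefdc  c
    9  cbdedebdaed$ddbbbaaefefd  d
   10  d$ddbbbaaefefdcbdedebdae  e
   11  daed$ddbbbaaefefdcbdedeb  b
   12  dbbbaaefefdcbdedebdaed$d  d
   13  dcbdedebdaed$ddbbbaaefef  f
   14  ddbbbaaefefdcbdedebdaed$  $
   15  debdaed$ddbbbaaefefdcbde  e
   16  dedebdaed$ddbbbaaefefdcb  b
   17  ebdaed$ddbbbaaefefdcbded  d
   18  ed$ddbbbaaefefdcbdedebda  a
   19  edebdaed$ddbbbaaefefdcbd  d
   20  efdcbdedebdaed$ddbbbaaef  f
   21  efefdcbdedebdaed$ddbbbaa  a
   22  fdcbdedebdaed$ddbbbaaefe  e
   23  fefdcbdedebdaed$ddbbbaae  e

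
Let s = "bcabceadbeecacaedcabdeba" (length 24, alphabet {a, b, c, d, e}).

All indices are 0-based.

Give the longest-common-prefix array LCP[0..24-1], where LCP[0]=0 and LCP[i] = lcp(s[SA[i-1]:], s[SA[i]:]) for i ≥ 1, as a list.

[0, 1, 2, 1, 1, 1, 0, 1, 2, 1, 1, 0, 3, 2, 2, 1, 0, 1, 1, 0, 1, 1, 1, 1]

rank | idx | suffix
   0 |  23 | a
   1 |   2 | abceadbeecacaedcabdeba
   2 |  18 | abdeba
   3 |  12 | acaedcabdeba
   4 |   6 | adbeecacaedcabdeba
   5 |  14 | aedcabdeba
   6 |  22 | ba
   7 |   0 | bcabceadbeecacaedcabdeba
   8 |   3 | bceadbeecacaedcabdeba
   9 |  19 | bdeba
  10 |   8 | beecacaedcabdeba
  11 |   1 | cabceadbeecacaedcabdeba
  12 |  17 | cabdeba
  13 |  11 | cacaedcabdeba
  14 |  13 | caedcabdeba
  15 |   4 | ceadbeecacaedcabdeba
  16 |   7 | dbeecacaedcabdeba
  17 |  16 | dcabdeba
  18 |  20 | deba
  19 |   5 | eadbeecacaedcabdeba
  20 |  21 | eba
  21 |  10 | ecacaedcabdeba
  22 |  15 | edcabdeba
  23 |   9 | eecacaedcabdeba

SA = [23, 2, 18, 12, 6, 14, 22, 0, 3, 19, 8, 1, 17, 11, 13, 4, 7, 16, 20, 5, 21, 10, 15, 9]
[i] adj suffixes → lcp
  [1] 23/2 → 1 ('a')
  [2] 2/18 → 2 ('ab')
  [3] 18/12 → 1 ('a')
  [4] 12/6 → 1 ('a')
  [5] 6/14 → 1 ('a')
  [6] 14/22 → 0 ('')
  [7] 22/0 → 1 ('b')
  [8] 0/3 → 2 ('bc')
  [9] 3/19 → 1 ('b')
  [10] 19/8 → 1 ('b')
  [11] 8/1 → 0 ('')
  [12] 1/17 → 3 ('cab')
  [13] 17/11 → 2 ('ca')
  [14] 11/13 → 2 ('ca')
  [15] 13/4 → 1 ('c')
  [16] 4/7 → 0 ('')
  [17] 7/16 → 1 ('d')
  [18] 16/20 → 1 ('d')
  [19] 20/5 → 0 ('')
  [20] 5/21 → 1 ('e')
  [21] 21/10 → 1 ('e')
  [22] 10/15 → 1 ('e')
  [23] 15/9 → 1 ('e')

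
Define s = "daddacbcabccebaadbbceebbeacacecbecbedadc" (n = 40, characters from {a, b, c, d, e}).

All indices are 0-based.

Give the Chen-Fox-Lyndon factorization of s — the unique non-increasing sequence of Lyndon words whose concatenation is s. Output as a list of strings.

emit factor 1: 'd' (i=0, period=1)
emit factor 2: 'add' (i=1, period=3)
emit factor 3: 'acbc' (i=4, period=4)
emit factor 4: 'abcceb' (i=8, period=6)
emit factor 5: 'aadbbceebbeacacecbecbedadc' (i=14, period=26)

["d", "add", "acbc", "abcceb", "aadbbceebbeacacecbecbedadc"]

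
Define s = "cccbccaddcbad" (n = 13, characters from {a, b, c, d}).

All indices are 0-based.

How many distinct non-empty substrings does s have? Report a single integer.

sorted suffixes:
  #0 SA[0]=11  'ad'
  #1 SA[1]=6  'addcbad'
  #2 SA[2]=10  'bad'
  #3 SA[3]=3  'bccaddcbad'
  #4 SA[4]=5  'caddcbad'
  #5 SA[5]=9  'cbad'
  #6 SA[6]=2  'cbccaddcbad'
  #7 SA[7]=4  'ccaddcbad'
  #8 SA[8]=1  'ccbccaddcbad'
  #9 SA[9]=0  'cccbccaddcbad'
  #10 SA[10]=12  'd'
  #11 SA[11]=8  'dcbad'
  #12 SA[12]=7  'ddcbad'

SA = [11, 6, 10, 3, 5, 9, 2, 4, 1, 0, 12, 8, 7]
[i] adj suffixes → lcp
  [1] 11/6 → 2 ('ad')
  [2] 6/10 → 0 ('')
  [3] 10/3 → 1 ('b')
  [4] 3/5 → 0 ('')
  [5] 5/9 → 1 ('c')
  [6] 9/2 → 2 ('cb')
  [7] 2/4 → 1 ('c')
  [8] 4/1 → 2 ('cc')
  [9] 1/0 → 2 ('cc')
  [10] 0/12 → 0 ('')
  [11] 12/8 → 1 ('d')
  [12] 8/7 → 1 ('d')

n(n+1)/2 = 13·14/2 = 91
Σ LCP = 0 + 2 + 0 + 1 + 0 + 1 + 2 + 1 + 2 + 2 + 0 + 1 + 1 = 13
distinct = 91 − 13 = 78

78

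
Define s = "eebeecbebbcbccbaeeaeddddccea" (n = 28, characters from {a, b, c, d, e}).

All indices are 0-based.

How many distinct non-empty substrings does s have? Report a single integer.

370

rank→(start, suffix):
  0 → (27, 'a')
  1 → (18, 'aeddddccea')
  2 → (15, 'aeeaeddddccea')
  3 → (14, 'baeeaeddddccea')
  4 → (8, 'bbcbccbaeeaeddddccea')
  5 → (9, 'bcbccbaeeaeddddccea')
  6 → (11, 'bccbaeeaeddddccea')
  7 → (6, 'bebbcbccbaeeaeddddccea')
  8 → (2, 'beecbebbcbccbaeeaeddddccea')
  9 → (13, 'cbaeeaeddddccea')
  10 → (10, 'cbccbaeeaeddddccea')
  11 → (5, 'cbebbcbccbaeeaeddddccea')
  12 → (12, 'ccbaeeaeddddccea')
  13 → (24, 'ccea')
  14 → (25, 'cea')
  15 → (23, 'dccea')
  16 → (22, 'ddccea')
  17 → (21, 'dddccea')
  18 → (20, 'ddddccea')
  19 → (26, 'ea')
  20 → (17, 'eaeddddccea')
  21 → (7, 'ebbcbccbaeeaeddddccea')
  22 → (1, 'ebeecbebbcbccbaeeaeddddccea')
  23 → (4, 'ecbebbcbccbaeeaeddddccea')
  24 → (19, 'eddddccea')
  25 → (16, 'eeaeddddccea')
  26 → (0, 'eebeecbebbcbccbaeeaeddddccea')
  27 → (3, 'eecbebbcbccbaeeaeddddccea')

SA = [27, 18, 15, 14, 8, 9, 11, 6, 2, 13, 10, 5, 12, 24, 25, 23, 22, 21, 20, 26, 17, 7, 1, 4, 19, 16, 0, 3]
rank  pair      lcp
   1  s[27:],s[18:]  1  'a'
   2  s[18:],s[15:]  2  'ae'
   3  s[15:],s[14:]  0  ''
   4  s[14:],s[8:]  1  'b'
   5  s[8:],s[9:]  1  'b'
   6  s[9:],s[11:]  2  'bc'
   7  s[11:],s[6:]  1  'b'
   8  s[6:],s[2:]  2  'be'
   9  s[2:],s[13:]  0  ''
  10  s[13:],s[10:]  2  'cb'
  11  s[10:],s[5:]  2  'cb'
  12  s[5:],s[12:]  1  'c'
  13  s[12:],s[24:]  2  'cc'
  14  s[24:],s[25:]  1  'c'
  15  s[25:],s[23:]  0  ''
  16  s[23:],s[22:]  1  'd'
  17  s[22:],s[21:]  2  'dd'
  18  s[21:],s[20:]  3  'ddd'
  19  s[20:],s[26:]  0  ''
  20  s[26:],s[17:]  2  'ea'
  21  s[17:],s[7:]  1  'e'
  22  s[7:],s[1:]  2  'eb'
  23  s[1:],s[4:]  1  'e'
  24  s[4:],s[19:]  1  'e'
  25  s[19:],s[16:]  1  'e'
  26  s[16:],s[0:]  2  'ee'
  27  s[0:],s[3:]  2  'ee'

n(n+1)/2 = 28·29/2 = 406
Σ LCP = 0 + 1 + 2 + 0 + 1 + 1 + 2 + 1 + 2 + 0 + 2 + 2 + 1 + 2 + 1 + 0 + 1 + 2 + 3 + 0 + 2 + 1 + 2 + 1 + 1 + 1 + 2 + 2 = 36
distinct = 406 − 36 = 370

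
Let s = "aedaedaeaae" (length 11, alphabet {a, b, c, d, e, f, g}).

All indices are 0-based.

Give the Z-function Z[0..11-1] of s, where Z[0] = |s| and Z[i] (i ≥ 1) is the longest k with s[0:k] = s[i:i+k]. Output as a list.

Z[0]=11
i=1: outside box; Z[1]=0
i=2: outside box; Z[2]=0
i=3: outside box; Z[3]=5 extend→box=[3,8)
i=4: min(r-i=4, Z[1]=0)=0; Z[4]=0
i=5: min(r-i=3, Z[2]=0)=0; Z[5]=0
i=6: min(r-i=2, Z[3]=5)=2; Z[6]=2
i=7: min(r-i=1, Z[4]=0)=0; Z[7]=0
i=8: outside box; Z[8]=1 extend→box=[8,9)
i=9: outside box; Z[9]=2 extend→box=[9,11)
i=10: min(r-i=1, Z[1]=0)=0; Z[10]=0

[11, 0, 0, 5, 0, 0, 2, 0, 1, 2, 0]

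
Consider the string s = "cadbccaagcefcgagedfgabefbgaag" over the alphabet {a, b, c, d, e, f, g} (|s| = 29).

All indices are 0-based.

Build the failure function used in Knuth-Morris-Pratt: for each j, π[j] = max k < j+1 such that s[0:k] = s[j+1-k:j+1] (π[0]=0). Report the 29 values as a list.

[0, 0, 0, 0, 1, 1, 2, 0, 0, 1, 0, 0, 1, 0, 0, 0, 0, 0, 0, 0, 0, 0, 0, 0, 0, 0, 0, 0, 0]

π[0] = 0
j=1 s[j]='a': π[1]=0 (border '')
j=2 s[j]='d': π[2]=0 (border '')
j=3 s[j]='b': π[3]=0 (border '')
j=4 s[j]='c': π[4]=1 (border 'c')
j=5 s[j]='c': k: 1→0; π[5]=1 (border 'c')
j=6 s[j]='a': π[6]=2 (border 'ca')
j=7 s[j]='a': k: 2→0; π[7]=0 (border '')
j=8 s[j]='g': π[8]=0 (border '')
j=9 s[j]='c': π[9]=1 (border 'c')
j=10 s[j]='e': k: 1→0; π[10]=0 (border '')
j=11 s[j]='f': π[11]=0 (border '')
j=12 s[j]='c': π[12]=1 (border 'c')
j=13 s[j]='g': k: 1→0; π[13]=0 (border '')
j=14 s[j]='a': π[14]=0 (border '')
j=15 s[j]='g': π[15]=0 (border '')
j=16 s[j]='e': π[16]=0 (border '')
j=17 s[j]='d': π[17]=0 (border '')
j=18 s[j]='f': π[18]=0 (border '')
j=19 s[j]='g': π[19]=0 (border '')
j=20 s[j]='a': π[20]=0 (border '')
j=21 s[j]='b': π[21]=0 (border '')
j=22 s[j]='e': π[22]=0 (border '')
j=23 s[j]='f': π[23]=0 (border '')
j=24 s[j]='b': π[24]=0 (border '')
j=25 s[j]='g': π[25]=0 (border '')
j=26 s[j]='a': π[26]=0 (border '')
j=27 s[j]='a': π[27]=0 (border '')
j=28 s[j]='g': π[28]=0 (border '')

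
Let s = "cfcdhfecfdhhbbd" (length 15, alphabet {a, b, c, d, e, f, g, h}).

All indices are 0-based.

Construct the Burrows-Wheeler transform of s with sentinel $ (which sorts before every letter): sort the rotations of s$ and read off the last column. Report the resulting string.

dhbf$ebcffcchhdd

rank  rotation          last
    0  $cfcdhfecfdhhbbd  d
    1  bbd$cfcdhfecfdhh  h
    2  bd$cfcdhfecfdhhb  b
    3  cdhfecfdhhbbd$cf  f
    4  cfcdhfecfdhhbbd$  $
    5  cfdhhbbd$cfcdhfe  e
    6  d$cfcdhfecfdhhbb  b
    7  dhfecfdhhbbd$cfc  c
    8  dhhbbd$cfcdhfecf  f
    9  ecfdhhbbd$cfcdhf  f
   10  fcdhfecfdhhbbd$c  c
   11  fdhhbbd$cfcdhfec  c
   12  fecfdhhbbd$cfcdh  h
   13  hbbd$cfcdhfecfdh  h
   14  hfecfdhhbbd$cfcd  d
   15  hhbbd$cfcdhfecfd  d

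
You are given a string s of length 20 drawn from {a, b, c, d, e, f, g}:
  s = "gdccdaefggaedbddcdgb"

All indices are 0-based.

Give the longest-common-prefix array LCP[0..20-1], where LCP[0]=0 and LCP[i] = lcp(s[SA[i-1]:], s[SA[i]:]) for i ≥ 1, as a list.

sorted suffixes:
  #0 SA[0]=10  'aedbddcdgb'
  #1 SA[1]=5  'aefggaedbddcdgb'
  #2 SA[2]=19  'b'
  #3 SA[3]=13  'bddcdgb'
  #4 SA[4]=2  'ccdaefggaedbddcdgb'
  #5 SA[5]=3  'cdaefggaedbddcdgb'
  #6 SA[6]=16  'cdgb'
  #7 SA[7]=4  'daefggaedbddcdgb'
  #8 SA[8]=12  'dbddcdgb'
  #9 SA[9]=1  'dccdaefggaedbddcdgb'
  #10 SA[10]=15  'dcdgb'
  #11 SA[11]=14  'ddcdgb'
  #12 SA[12]=17  'dgb'
  #13 SA[13]=11  'edbddcdgb'
  #14 SA[14]=6  'efggaedbddcdgb'
  #15 SA[15]=7  'fggaedbddcdgb'
  #16 SA[16]=9  'gaedbddcdgb'
  #17 SA[17]=18  'gb'
  #18 SA[18]=0  'gdccdaefggaedbddcdgb'
  #19 SA[19]=8  'ggaedbddcdgb'

SA = [10, 5, 19, 13, 2, 3, 16, 4, 12, 1, 15, 14, 17, 11, 6, 7, 9, 18, 0, 8]
rank  pair      lcp
   1  s[10:],s[5:]  2  'ae'
   2  s[5:],s[19:]  0  ''
   3  s[19:],s[13:]  1  'b'
   4  s[13:],s[2:]  0  ''
   5  s[2:],s[3:]  1  'c'
   6  s[3:],s[16:]  2  'cd'
   7  s[16:],s[4:]  0  ''
   8  s[4:],s[12:]  1  'd'
   9  s[12:],s[1:]  1  'd'
  10  s[1:],s[15:]  2  'dc'
  11  s[15:],s[14:]  1  'd'
  12  s[14:],s[17:]  1  'd'
  13  s[17:],s[11:]  0  ''
  14  s[11:],s[6:]  1  'e'
  15  s[6:],s[7:]  0  ''
  16  s[7:],s[9:]  0  ''
  17  s[9:],s[18:]  1  'g'
  18  s[18:],s[0:]  1  'g'
  19  s[0:],s[8:]  1  'g'

[0, 2, 0, 1, 0, 1, 2, 0, 1, 1, 2, 1, 1, 0, 1, 0, 0, 1, 1, 1]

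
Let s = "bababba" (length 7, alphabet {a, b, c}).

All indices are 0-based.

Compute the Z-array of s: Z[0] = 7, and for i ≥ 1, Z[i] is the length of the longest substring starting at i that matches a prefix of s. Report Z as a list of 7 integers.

[7, 0, 3, 0, 1, 2, 0]

Z[0]=7
i=1: fresh scan; Z[1]=0
i=2: fresh scan; Z[2]=3 scan→box=[2,5)
i=3: min(r-i=2, Z[1]=0)=0; Z[3]=0
i=4: min(r-i=1, Z[2]=3)=1; Z[4]=1
i=5: fresh scan; Z[5]=2 scan→box=[5,7)
i=6: min(r-i=1, Z[1]=0)=0; Z[6]=0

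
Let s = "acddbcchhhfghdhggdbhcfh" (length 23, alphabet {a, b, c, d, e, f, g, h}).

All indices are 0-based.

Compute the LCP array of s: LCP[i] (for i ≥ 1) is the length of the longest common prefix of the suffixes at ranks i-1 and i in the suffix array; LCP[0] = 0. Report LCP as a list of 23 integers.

[0, 0, 1, 0, 1, 1, 1, 0, 2, 1, 1, 0, 1, 0, 1, 1, 0, 1, 1, 1, 1, 1, 2]

rank→(start, suffix):
  0 → (0, 'acddbcchhhfghdhggdbhcfh')
  1 → (4, 'bcchhhfghdhggdbhcfh')
  2 → (18, 'bhcfh')
  3 → (5, 'cchhhfghdhggdbhcfh')
  4 → (1, 'cddbcchhhfghdhggdbhcfh')
  5 → (20, 'cfh')
  6 → (6, 'chhhfghdhggdbhcfh')
  7 → (3, 'dbcchhhfghdhggdbhcfh')
  8 → (17, 'dbhcfh')
  9 → (2, 'ddbcchhhfghdhggdbhcfh')
  10 → (13, 'dhggdbhcfh')
  11 → (10, 'fghdhggdbhcfh')
  12 → (21, 'fh')
  13 → (16, 'gdbhcfh')
  14 → (15, 'ggdbhcfh')
  15 → (11, 'ghdhggdbhcfh')
  16 → (22, 'h')
  17 → (19, 'hcfh')
  18 → (12, 'hdhggdbhcfh')
  19 → (9, 'hfghdhggdbhcfh')
  20 → (14, 'hggdbhcfh')
  21 → (8, 'hhfghdhggdbhcfh')
  22 → (7, 'hhhfghdhggdbhcfh')

SA = [0, 4, 18, 5, 1, 20, 6, 3, 17, 2, 13, 10, 21, 16, 15, 11, 22, 19, 12, 9, 14, 8, 7]
rank  pair      lcp
   1  s[0:],s[4:]  0  ''
   2  s[4:],s[18:]  1  'b'
   3  s[18:],s[5:]  0  ''
   4  s[5:],s[1:]  1  'c'
   5  s[1:],s[20:]  1  'c'
   6  s[20:],s[6:]  1  'c'
   7  s[6:],s[3:]  0  ''
   8  s[3:],s[17:]  2  'db'
   9  s[17:],s[2:]  1  'd'
  10  s[2:],s[13:]  1  'd'
  11  s[13:],s[10:]  0  ''
  12  s[10:],s[21:]  1  'f'
  13  s[21:],s[16:]  0  ''
  14  s[16:],s[15:]  1  'g'
  15  s[15:],s[11:]  1  'g'
  16  s[11:],s[22:]  0  ''
  17  s[22:],s[19:]  1  'h'
  18  s[19:],s[12:]  1  'h'
  19  s[12:],s[9:]  1  'h'
  20  s[9:],s[14:]  1  'h'
  21  s[14:],s[8:]  1  'h'
  22  s[8:],s[7:]  2  'hh'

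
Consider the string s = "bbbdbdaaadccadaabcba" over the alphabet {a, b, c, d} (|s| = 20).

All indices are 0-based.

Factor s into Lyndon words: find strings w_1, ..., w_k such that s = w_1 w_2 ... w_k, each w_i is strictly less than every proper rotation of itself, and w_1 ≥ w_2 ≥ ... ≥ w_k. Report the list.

["bbbdbd", "aaadccadaabcb", "a"]

emit factor 1: 'bbbdbd' (i=0, period=6)
emit factor 2: 'aaadccadaabcb' (i=6, period=13)
emit factor 3: 'a' (i=19, period=1)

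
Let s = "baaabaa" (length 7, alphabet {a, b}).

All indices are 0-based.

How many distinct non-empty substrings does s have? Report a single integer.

19

rank→(start, suffix):
  0 → (6, 'a')
  1 → (5, 'aa')
  2 → (1, 'aaabaa')
  3 → (2, 'aabaa')
  4 → (3, 'abaa')
  5 → (4, 'baa')
  6 → (0, 'baaabaa')

SA = [6, 5, 1, 2, 3, 4, 0]
[i] adj suffixes → lcp
  [1] 6/5 → 1 ('a')
  [2] 5/1 → 2 ('aa')
  [3] 1/2 → 2 ('aa')
  [4] 2/3 → 1 ('a')
  [5] 3/4 → 0 ('')
  [6] 4/0 → 3 ('baa')

n(n+1)/2 = 7·8/2 = 28
Σ LCP = 0 + 1 + 2 + 2 + 1 + 0 + 3 = 9
distinct = 28 − 9 = 19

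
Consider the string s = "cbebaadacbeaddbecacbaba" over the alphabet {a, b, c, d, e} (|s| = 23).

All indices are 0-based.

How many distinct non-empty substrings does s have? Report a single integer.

sorted suffixes:
  #0 SA[0]=22  'a'
  #1 SA[1]=4  'aadacbeaddbecacbaba'
  #2 SA[2]=20  'aba'
  #3 SA[3]=17  'acbaba'
  #4 SA[4]=7  'acbeaddbecacbaba'
  #5 SA[5]=5  'adacbeaddbecacbaba'
  #6 SA[6]=11  'addbecacbaba'
  #7 SA[7]=21  'ba'
  #8 SA[8]=3  'baadacbeaddbecacbaba'
  #9 SA[9]=19  'baba'
  #10 SA[10]=9  'beaddbecacbaba'
  #11 SA[11]=1  'bebaadacbeaddbecacbaba'
  #12 SA[12]=14  'becacbaba'
  #13 SA[13]=16  'cacbaba'
  #14 SA[14]=18  'cbaba'
  #15 SA[15]=8  'cbeaddbecacbaba'
  #16 SA[16]=0  'cbebaadacbeaddbecacbaba'
  #17 SA[17]=6  'dacbeaddbecacbaba'
  #18 SA[18]=13  'dbecacbaba'
  #19 SA[19]=12  'ddbecacbaba'
  #20 SA[20]=10  'eaddbecacbaba'
  #21 SA[21]=2  'ebaadacbeaddbecacbaba'
  #22 SA[22]=15  'ecacbaba'

SA = [22, 4, 20, 17, 7, 5, 11, 21, 3, 19, 9, 1, 14, 16, 18, 8, 0, 6, 13, 12, 10, 2, 15]
[i] adj suffixes → lcp
  [1] 22/4 → 1 ('a')
  [2] 4/20 → 1 ('a')
  [3] 20/17 → 1 ('a')
  [4] 17/7 → 3 ('acb')
  [5] 7/5 → 1 ('a')
  [6] 5/11 → 2 ('ad')
  [7] 11/21 → 0 ('')
  [8] 21/3 → 2 ('ba')
  [9] 3/19 → 2 ('ba')
  [10] 19/9 → 1 ('b')
  [11] 9/1 → 2 ('be')
  [12] 1/14 → 2 ('be')
  [13] 14/16 → 0 ('')
  [14] 16/18 → 1 ('c')
  [15] 18/8 → 2 ('cb')
  [16] 8/0 → 3 ('cbe')
  [17] 0/6 → 0 ('')
  [18] 6/13 → 1 ('d')
  [19] 13/12 → 1 ('d')
  [20] 12/10 → 0 ('')
  [21] 10/2 → 1 ('e')
  [22] 2/15 → 1 ('e')

n(n+1)/2 = 23·24/2 = 276
Σ LCP = 0 + 1 + 1 + 1 + 3 + 1 + 2 + 0 + 2 + 2 + 1 + 2 + 2 + 0 + 1 + 2 + 3 + 0 + 1 + 1 + 0 + 1 + 1 = 28
distinct = 276 − 28 = 248

248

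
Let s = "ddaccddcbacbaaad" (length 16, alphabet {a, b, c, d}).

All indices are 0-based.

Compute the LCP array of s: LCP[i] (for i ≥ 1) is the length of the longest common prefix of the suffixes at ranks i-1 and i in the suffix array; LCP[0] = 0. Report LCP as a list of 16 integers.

[0, 2, 1, 2, 1, 0, 2, 0, 3, 1, 1, 0, 1, 1, 1, 2]

rank | idx | suffix
   0 |  12 | aaad
   1 |  13 | aad
   2 |   9 | acbaaad
   3 |   2 | accddcbacbaaad
   4 |  14 | ad
   5 |  11 | baaad
   6 |   8 | bacbaaad
   7 |  10 | cbaaad
   8 |   7 | cbacbaaad
   9 |   3 | ccddcbacbaaad
  10 |   4 | cddcbacbaaad
  11 |  15 | d
  12 |   1 | daccddcbacbaaad
  13 |   6 | dcbacbaaad
  14 |   0 | ddaccddcbacbaaad
  15 |   5 | ddcbacbaaad

SA = [12, 13, 9, 2, 14, 11, 8, 10, 7, 3, 4, 15, 1, 6, 0, 5]
[i] adj suffixes → lcp
  [1] 12/13 → 2 ('aa')
  [2] 13/9 → 1 ('a')
  [3] 9/2 → 2 ('ac')
  [4] 2/14 → 1 ('a')
  [5] 14/11 → 0 ('')
  [6] 11/8 → 2 ('ba')
  [7] 8/10 → 0 ('')
  [8] 10/7 → 3 ('cba')
  [9] 7/3 → 1 ('c')
  [10] 3/4 → 1 ('c')
  [11] 4/15 → 0 ('')
  [12] 15/1 → 1 ('d')
  [13] 1/6 → 1 ('d')
  [14] 6/0 → 1 ('d')
  [15] 0/5 → 2 ('dd')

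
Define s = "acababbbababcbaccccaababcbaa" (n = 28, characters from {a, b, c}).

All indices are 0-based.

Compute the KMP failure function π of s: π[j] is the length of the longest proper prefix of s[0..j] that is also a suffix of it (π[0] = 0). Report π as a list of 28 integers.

[0, 0, 1, 0, 1, 0, 0, 0, 1, 0, 1, 0, 0, 0, 1, 2, 0, 0, 0, 1, 1, 0, 1, 0, 0, 0, 1, 1]

π[0] = 0
j=1 s[j]='c': π[1]=0 (border '')
j=2 s[j]='a': π[2]=1 (border 'a')
j=3 s[j]='b': k: 1→0; π[3]=0 (border '')
j=4 s[j]='a': π[4]=1 (border 'a')
j=5 s[j]='b': k: 1→0; π[5]=0 (border '')
j=6 s[j]='b': π[6]=0 (border '')
j=7 s[j]='b': π[7]=0 (border '')
j=8 s[j]='a': π[8]=1 (border 'a')
j=9 s[j]='b': k: 1→0; π[9]=0 (border '')
j=10 s[j]='a': π[10]=1 (border 'a')
j=11 s[j]='b': k: 1→0; π[11]=0 (border '')
j=12 s[j]='c': π[12]=0 (border '')
j=13 s[j]='b': π[13]=0 (border '')
j=14 s[j]='a': π[14]=1 (border 'a')
j=15 s[j]='c': π[15]=2 (border 'ac')
j=16 s[j]='c': k: 2→0; π[16]=0 (border '')
j=17 s[j]='c': π[17]=0 (border '')
j=18 s[j]='c': π[18]=0 (border '')
j=19 s[j]='a': π[19]=1 (border 'a')
j=20 s[j]='a': k: 1→0; π[20]=1 (border 'a')
j=21 s[j]='b': k: 1→0; π[21]=0 (border '')
j=22 s[j]='a': π[22]=1 (border 'a')
j=23 s[j]='b': k: 1→0; π[23]=0 (border '')
j=24 s[j]='c': π[24]=0 (border '')
j=25 s[j]='b': π[25]=0 (border '')
j=26 s[j]='a': π[26]=1 (border 'a')
j=27 s[j]='a': k: 1→0; π[27]=1 (border 'a')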